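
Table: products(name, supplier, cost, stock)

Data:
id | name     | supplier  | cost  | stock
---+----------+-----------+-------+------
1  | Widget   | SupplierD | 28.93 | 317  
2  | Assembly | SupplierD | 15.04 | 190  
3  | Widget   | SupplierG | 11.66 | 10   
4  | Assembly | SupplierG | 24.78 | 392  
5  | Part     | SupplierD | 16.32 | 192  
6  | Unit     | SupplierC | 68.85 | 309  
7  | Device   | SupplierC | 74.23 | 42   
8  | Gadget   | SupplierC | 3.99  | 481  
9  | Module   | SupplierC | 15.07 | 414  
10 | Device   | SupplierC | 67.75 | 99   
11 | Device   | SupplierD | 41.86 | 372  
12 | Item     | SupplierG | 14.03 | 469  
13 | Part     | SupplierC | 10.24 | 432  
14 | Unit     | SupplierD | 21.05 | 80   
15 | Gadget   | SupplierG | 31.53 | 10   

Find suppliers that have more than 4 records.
SELECT supplier, COUNT(*) as cnt
FROM products
GROUP BY supplier
HAVING COUNT(*) > 4

Result:
  SupplierC: 6
  SupplierD: 5

Note: HAVING filters groups after aggregation, WHERE filters rows before.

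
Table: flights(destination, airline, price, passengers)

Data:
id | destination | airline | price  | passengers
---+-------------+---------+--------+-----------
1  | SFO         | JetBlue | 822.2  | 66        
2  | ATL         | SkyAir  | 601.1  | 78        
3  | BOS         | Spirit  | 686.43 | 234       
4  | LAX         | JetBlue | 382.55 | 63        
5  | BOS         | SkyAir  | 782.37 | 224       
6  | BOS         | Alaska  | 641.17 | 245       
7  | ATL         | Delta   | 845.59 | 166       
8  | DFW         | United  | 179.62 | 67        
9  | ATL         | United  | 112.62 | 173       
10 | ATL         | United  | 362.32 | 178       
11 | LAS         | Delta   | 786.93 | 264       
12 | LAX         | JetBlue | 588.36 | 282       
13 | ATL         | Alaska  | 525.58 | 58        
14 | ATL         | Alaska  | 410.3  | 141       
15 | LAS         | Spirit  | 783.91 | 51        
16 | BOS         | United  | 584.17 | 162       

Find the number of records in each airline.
SELECT airline, COUNT(*) as count
FROM flights
GROUP BY airline

Result:
  Alaska: 3
  Delta: 2
  JetBlue: 3
  SkyAir: 2
  Spirit: 2
  United: 4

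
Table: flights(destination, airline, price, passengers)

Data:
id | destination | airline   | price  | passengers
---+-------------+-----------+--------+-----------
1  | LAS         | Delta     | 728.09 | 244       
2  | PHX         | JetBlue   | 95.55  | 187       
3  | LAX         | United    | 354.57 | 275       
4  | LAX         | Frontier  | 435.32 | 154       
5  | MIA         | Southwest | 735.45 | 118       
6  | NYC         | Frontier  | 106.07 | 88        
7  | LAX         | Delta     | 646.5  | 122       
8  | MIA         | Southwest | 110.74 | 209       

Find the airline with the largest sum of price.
SELECT airline, SUM(price) as val
FROM flights
GROUP BY airline
ORDER BY val DESC
LIMIT 1

Result: Delta with sum(price) = 1374.59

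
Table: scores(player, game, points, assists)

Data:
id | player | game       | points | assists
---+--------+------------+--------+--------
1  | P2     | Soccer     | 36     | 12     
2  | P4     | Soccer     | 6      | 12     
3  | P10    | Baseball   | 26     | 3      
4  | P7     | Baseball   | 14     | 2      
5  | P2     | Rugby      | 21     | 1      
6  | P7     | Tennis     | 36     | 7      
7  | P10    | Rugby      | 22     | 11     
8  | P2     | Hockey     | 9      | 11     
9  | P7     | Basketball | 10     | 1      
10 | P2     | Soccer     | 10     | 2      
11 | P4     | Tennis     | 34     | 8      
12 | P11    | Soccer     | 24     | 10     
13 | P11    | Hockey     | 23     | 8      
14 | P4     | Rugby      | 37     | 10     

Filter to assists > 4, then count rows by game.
SELECT game, COUNT(*)
FROM scores
WHERE assists > 4
GROUP BY game

Note: WHERE filters rows before grouping.

Result:
  Hockey: 2
  Rugby: 2
  Soccer: 3
  Tennis: 2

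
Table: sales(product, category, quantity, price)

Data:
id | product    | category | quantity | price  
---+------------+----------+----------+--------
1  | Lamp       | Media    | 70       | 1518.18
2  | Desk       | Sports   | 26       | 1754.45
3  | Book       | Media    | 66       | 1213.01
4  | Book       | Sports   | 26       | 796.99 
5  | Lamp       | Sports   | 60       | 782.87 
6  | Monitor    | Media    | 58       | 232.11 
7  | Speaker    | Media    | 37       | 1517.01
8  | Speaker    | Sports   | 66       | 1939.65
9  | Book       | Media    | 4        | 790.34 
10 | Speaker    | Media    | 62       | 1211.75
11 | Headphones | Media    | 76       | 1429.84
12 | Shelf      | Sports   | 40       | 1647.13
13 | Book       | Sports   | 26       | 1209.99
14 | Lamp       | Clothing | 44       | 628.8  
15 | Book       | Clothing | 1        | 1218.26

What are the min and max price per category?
SELECT category, MIN(price), MAX(price)
FROM sales
GROUP BY category

Result:
  Clothing: min=628.80, max=1218.26
  Media: min=232.11, max=1518.18
  Sports: min=782.87, max=1939.65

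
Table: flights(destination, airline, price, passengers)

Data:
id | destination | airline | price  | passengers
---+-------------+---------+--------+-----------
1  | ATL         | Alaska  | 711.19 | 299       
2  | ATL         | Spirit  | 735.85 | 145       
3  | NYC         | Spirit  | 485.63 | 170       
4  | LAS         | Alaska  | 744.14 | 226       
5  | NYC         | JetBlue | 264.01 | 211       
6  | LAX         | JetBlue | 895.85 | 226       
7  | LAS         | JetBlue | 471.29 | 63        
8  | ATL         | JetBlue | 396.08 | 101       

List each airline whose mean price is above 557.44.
SELECT airline, AVG(price)
FROM flights
GROUP BY airline
HAVING AVG(price) > 557.44

Result:
  Alaska: avg=727.67
  Spirit: avg=610.74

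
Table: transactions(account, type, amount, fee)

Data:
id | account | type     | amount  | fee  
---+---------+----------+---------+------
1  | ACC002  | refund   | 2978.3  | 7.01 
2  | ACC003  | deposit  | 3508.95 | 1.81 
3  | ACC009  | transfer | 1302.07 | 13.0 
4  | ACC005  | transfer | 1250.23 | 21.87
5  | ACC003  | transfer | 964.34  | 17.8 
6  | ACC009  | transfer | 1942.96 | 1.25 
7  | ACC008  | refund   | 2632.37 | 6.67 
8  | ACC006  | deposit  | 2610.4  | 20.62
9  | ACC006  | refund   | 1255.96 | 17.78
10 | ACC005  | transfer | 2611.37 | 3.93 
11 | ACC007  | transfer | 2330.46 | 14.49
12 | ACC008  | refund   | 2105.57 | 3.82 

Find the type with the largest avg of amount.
SELECT type, AVG(amount) as val
FROM transactions
GROUP BY type
ORDER BY val DESC
LIMIT 1

Result: deposit with avg(amount) = 3059.68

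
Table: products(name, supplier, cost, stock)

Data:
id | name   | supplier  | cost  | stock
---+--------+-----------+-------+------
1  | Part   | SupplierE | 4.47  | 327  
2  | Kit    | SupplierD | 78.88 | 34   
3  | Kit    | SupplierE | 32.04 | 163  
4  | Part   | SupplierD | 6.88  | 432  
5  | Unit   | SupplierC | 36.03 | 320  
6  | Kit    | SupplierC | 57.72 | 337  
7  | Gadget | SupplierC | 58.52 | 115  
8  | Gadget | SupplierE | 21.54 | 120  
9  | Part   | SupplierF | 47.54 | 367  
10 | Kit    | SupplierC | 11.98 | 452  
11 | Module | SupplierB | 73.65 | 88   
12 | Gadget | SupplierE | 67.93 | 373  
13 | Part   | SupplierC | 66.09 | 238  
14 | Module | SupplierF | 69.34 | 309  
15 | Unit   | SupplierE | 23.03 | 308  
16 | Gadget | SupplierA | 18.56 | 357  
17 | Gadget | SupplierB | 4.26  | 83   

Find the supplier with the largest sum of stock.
SELECT supplier, SUM(stock) as val
FROM products
GROUP BY supplier
ORDER BY val DESC
LIMIT 1

Result: SupplierC with sum(stock) = 1462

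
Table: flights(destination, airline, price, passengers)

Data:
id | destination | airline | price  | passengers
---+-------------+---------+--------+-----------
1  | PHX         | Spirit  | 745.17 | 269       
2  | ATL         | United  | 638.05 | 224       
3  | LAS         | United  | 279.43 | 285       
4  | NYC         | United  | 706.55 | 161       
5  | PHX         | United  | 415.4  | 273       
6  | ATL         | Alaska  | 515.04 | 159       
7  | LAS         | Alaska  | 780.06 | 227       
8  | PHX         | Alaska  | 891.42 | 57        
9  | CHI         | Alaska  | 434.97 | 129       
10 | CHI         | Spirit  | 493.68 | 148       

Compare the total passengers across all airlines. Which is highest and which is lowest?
SELECT airline, SUM(passengers)
FROM flights
GROUP BY airline
ORDER BY SUM(passengers)

All groups:
  Spirit: 417
  Alaska: 572
  United: 943

Highest: United (943)
Lowest: Spirit (417)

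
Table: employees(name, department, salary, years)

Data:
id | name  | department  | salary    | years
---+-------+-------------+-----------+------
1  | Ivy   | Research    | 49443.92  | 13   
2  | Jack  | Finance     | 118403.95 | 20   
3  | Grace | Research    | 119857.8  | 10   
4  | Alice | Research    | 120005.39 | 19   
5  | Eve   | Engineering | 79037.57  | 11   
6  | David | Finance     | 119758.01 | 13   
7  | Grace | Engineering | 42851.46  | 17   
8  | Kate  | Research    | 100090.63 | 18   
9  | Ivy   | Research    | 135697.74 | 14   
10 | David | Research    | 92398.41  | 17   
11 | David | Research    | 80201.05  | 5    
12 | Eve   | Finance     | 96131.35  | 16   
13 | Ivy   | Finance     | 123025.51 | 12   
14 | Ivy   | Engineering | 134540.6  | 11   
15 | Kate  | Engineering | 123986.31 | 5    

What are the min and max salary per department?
SELECT department, MIN(salary), MAX(salary)
FROM employees
GROUP BY department

Result:
  Engineering: min=42851.46, max=134540.60
  Finance: min=96131.35, max=123025.51
  Research: min=49443.92, max=135697.74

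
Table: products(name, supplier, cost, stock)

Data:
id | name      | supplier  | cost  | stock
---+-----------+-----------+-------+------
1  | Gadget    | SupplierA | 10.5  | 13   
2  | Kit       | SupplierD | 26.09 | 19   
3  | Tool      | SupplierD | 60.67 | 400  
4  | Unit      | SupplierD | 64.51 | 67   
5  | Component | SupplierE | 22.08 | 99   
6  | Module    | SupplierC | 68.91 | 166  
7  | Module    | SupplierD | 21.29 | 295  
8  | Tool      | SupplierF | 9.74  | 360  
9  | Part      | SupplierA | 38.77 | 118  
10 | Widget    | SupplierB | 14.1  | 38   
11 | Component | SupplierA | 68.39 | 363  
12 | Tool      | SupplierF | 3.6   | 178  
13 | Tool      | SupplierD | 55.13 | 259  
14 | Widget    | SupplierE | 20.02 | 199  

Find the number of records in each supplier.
SELECT supplier, COUNT(*) as count
FROM products
GROUP BY supplier

Result:
  SupplierA: 3
  SupplierB: 1
  SupplierC: 1
  SupplierD: 5
  SupplierE: 2
  SupplierF: 2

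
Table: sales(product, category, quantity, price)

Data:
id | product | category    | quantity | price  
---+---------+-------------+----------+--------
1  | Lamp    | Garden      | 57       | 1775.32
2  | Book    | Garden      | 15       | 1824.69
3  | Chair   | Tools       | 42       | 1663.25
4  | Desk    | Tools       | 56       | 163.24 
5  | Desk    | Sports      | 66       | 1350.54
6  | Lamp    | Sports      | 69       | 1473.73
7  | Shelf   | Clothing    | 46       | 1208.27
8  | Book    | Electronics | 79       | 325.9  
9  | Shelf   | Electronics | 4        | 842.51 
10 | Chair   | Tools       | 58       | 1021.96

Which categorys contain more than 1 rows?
SELECT category, COUNT(*) as cnt
FROM sales
GROUP BY category
HAVING COUNT(*) > 1

Result:
  Electronics: 2
  Garden: 2
  Sports: 2
  Tools: 3

Note: HAVING filters groups after aggregation, WHERE filters rows before.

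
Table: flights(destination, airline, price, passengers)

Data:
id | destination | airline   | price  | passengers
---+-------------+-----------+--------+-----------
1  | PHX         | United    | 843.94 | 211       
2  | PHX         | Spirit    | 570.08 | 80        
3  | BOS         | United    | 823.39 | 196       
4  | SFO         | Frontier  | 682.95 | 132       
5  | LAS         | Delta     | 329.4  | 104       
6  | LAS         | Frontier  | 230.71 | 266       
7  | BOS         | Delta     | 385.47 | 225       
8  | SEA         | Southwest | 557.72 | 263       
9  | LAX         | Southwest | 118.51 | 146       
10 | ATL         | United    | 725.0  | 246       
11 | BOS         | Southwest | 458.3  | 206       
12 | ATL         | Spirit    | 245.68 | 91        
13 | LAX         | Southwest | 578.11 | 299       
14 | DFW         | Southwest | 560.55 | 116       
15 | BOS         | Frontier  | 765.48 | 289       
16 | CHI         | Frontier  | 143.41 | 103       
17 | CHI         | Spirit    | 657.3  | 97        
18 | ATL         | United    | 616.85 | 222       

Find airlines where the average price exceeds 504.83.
SELECT airline, AVG(price)
FROM flights
GROUP BY airline
HAVING AVG(price) > 504.83

Result:
  United: avg=752.30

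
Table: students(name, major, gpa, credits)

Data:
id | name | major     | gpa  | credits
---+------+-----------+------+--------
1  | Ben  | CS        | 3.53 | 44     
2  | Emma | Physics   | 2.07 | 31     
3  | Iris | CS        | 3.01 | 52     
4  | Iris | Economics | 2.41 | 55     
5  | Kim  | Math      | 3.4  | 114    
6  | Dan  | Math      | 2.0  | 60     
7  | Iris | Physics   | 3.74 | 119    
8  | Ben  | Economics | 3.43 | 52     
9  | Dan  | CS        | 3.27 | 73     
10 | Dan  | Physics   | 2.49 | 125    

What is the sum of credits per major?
SELECT major, SUM(credits) as result
FROM students
GROUP BY major

Result:
  CS: 169
  Economics: 107
  Math: 174
  Physics: 275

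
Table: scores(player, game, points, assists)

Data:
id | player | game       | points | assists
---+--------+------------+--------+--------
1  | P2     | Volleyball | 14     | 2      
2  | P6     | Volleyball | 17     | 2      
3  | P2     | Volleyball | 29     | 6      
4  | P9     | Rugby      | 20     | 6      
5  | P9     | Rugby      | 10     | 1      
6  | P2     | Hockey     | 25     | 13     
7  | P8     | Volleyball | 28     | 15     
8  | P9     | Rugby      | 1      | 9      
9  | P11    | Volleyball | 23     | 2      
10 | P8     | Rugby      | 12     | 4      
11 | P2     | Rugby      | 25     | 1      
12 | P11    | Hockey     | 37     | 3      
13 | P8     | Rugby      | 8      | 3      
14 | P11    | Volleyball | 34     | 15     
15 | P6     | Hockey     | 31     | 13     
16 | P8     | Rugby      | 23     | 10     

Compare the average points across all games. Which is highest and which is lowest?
SELECT game, AVG(points)
FROM scores
GROUP BY game
ORDER BY AVG(points)

All groups:
  Rugby: 14.14
  Volleyball: 24.17
  Hockey: 31.00

Highest: Hockey (31.00)
Lowest: Rugby (14.14)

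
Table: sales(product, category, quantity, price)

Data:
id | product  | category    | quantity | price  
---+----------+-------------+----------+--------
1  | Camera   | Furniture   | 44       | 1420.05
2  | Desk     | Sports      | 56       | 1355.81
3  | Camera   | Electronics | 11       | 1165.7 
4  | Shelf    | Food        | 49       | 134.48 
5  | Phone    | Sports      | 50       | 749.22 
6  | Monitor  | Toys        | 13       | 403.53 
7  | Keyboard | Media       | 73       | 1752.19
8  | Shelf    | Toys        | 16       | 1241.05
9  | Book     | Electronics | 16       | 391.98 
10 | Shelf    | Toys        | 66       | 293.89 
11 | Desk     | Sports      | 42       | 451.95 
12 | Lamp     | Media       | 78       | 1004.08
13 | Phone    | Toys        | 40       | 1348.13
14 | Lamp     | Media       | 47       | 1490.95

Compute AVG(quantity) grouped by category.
SELECT category, AVG(quantity) as result
FROM sales
GROUP BY category

Result:
  Electronics: 13.50
  Food: 49.00
  Furniture: 44.00
  Media: 66.00
  Sports: 49.33
  Toys: 33.75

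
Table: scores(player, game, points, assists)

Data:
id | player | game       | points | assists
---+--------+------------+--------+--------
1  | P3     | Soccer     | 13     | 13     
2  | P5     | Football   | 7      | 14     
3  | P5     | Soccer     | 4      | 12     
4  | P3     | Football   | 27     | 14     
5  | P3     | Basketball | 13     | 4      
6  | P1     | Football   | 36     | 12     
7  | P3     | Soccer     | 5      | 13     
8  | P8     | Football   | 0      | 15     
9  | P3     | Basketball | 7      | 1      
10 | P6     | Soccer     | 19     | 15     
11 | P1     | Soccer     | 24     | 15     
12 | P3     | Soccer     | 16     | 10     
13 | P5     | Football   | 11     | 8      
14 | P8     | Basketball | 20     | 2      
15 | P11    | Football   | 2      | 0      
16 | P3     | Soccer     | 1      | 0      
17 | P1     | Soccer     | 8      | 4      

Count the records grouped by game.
SELECT game, COUNT(*) as count
FROM scores
GROUP BY game

Result:
  Basketball: 3
  Football: 6
  Soccer: 8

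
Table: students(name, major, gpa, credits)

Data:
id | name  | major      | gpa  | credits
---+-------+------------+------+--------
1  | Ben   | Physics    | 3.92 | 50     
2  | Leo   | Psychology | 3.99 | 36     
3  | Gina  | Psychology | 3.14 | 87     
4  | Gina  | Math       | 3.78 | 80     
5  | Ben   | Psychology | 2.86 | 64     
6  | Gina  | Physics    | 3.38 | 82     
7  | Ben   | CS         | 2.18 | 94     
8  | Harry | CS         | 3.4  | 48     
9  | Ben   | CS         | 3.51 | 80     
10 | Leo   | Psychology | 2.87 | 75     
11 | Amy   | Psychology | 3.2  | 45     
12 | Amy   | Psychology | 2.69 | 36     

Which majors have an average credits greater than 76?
SELECT major, AVG(credits)
FROM students
GROUP BY major
HAVING AVG(credits) > 76

Result:
  Math: avg=80.00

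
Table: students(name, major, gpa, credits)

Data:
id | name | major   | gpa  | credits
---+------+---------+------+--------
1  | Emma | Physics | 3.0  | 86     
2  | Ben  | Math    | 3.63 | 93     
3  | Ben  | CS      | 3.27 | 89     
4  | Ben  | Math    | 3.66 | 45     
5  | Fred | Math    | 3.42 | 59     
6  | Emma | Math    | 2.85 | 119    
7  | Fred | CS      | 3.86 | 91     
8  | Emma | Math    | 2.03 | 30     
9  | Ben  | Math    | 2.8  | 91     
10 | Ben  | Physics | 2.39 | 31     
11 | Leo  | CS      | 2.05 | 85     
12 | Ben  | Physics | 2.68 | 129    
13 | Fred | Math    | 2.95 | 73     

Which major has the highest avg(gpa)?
SELECT major, AVG(gpa) as val
FROM students
GROUP BY major
ORDER BY val DESC
LIMIT 1

Result: CS with avg(gpa) = 3.06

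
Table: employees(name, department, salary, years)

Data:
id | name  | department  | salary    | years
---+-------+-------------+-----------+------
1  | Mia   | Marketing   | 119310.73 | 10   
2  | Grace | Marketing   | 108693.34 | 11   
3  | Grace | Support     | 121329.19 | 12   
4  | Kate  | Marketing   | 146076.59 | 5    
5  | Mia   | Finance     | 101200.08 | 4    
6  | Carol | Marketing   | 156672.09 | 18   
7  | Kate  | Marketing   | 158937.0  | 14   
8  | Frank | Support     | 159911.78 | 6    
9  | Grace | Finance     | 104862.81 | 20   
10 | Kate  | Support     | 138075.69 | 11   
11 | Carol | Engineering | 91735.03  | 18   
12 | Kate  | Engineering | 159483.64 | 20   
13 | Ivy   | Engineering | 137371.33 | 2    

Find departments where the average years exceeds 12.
SELECT department, AVG(years)
FROM employees
GROUP BY department
HAVING AVG(years) > 12

Result:
  Engineering: avg=13.33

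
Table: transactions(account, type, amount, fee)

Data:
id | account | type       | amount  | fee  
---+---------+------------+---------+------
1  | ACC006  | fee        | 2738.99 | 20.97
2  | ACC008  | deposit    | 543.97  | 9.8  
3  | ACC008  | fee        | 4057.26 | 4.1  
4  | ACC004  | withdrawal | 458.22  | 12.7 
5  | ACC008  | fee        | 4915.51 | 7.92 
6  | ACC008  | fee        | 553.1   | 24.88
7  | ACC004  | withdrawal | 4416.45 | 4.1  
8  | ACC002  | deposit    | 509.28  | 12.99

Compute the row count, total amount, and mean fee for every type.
SELECT type,
       COUNT(*) as cnt,
       SUM(amount) as total_amount,
       AVG(fee) as avg_fee
FROM transactions
GROUP BY type

Result:
  deposit: 2 records, 1053.25 total amount, 11.40 avg fee
  fee: 4 records, 12264.86 total amount, 14.47 avg fee
  withdrawal: 2 records, 4874.67 total amount, 8.40 avg fee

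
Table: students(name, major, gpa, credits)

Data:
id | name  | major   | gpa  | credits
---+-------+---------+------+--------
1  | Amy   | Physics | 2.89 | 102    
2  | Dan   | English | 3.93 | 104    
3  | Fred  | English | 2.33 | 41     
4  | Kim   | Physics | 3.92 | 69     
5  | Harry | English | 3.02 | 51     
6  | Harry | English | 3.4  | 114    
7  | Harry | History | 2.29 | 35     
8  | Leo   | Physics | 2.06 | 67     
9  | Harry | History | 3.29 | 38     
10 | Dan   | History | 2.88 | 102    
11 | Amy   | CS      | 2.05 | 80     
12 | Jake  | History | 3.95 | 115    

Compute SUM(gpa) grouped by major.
SELECT major, SUM(gpa) as result
FROM students
GROUP BY major

Result:
  CS: 2.05
  English: 12.68
  History: 12.41
  Physics: 8.87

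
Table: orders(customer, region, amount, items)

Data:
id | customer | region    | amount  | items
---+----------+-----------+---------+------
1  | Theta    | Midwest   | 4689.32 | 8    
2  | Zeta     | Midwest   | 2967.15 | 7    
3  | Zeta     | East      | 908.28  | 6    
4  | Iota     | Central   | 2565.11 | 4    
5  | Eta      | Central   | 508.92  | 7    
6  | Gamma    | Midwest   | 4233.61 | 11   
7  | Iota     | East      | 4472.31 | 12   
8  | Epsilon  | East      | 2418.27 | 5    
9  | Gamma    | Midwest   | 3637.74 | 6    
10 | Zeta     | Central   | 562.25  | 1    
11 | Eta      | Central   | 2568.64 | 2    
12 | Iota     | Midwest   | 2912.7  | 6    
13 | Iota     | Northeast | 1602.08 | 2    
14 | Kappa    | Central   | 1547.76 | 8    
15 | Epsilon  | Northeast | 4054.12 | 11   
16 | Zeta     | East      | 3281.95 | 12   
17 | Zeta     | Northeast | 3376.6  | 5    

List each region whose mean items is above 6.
SELECT region, AVG(items)
FROM orders
GROUP BY region
HAVING AVG(items) > 6

Result:
  East: avg=8.75
  Midwest: avg=7.60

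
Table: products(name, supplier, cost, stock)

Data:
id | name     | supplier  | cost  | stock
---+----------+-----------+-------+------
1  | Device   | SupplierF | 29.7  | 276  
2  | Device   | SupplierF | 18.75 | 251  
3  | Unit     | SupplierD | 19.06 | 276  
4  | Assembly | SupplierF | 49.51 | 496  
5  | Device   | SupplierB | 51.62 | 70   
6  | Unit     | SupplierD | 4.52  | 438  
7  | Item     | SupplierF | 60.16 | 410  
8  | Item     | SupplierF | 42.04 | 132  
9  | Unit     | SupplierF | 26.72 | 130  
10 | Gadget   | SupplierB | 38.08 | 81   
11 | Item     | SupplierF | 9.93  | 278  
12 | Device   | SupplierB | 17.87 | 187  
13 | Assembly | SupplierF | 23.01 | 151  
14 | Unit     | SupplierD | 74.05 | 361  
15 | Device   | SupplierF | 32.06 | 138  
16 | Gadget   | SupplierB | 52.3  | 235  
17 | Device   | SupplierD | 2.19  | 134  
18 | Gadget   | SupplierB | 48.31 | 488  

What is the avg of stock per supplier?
SELECT supplier, AVG(stock) as result
FROM products
GROUP BY supplier

Result:
  SupplierB: 212.20
  SupplierD: 302.25
  SupplierF: 251.33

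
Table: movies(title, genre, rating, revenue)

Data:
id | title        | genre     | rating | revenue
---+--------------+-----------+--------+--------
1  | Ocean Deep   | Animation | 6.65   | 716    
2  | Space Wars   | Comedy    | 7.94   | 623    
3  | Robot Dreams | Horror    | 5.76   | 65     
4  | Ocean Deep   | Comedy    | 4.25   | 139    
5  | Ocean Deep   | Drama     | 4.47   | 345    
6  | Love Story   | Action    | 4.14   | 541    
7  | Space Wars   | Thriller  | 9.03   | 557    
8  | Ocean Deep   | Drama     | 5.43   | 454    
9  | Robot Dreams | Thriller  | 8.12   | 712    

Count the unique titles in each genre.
SELECT genre, COUNT(DISTINCT title)
FROM movies
GROUP BY genre

Result:
  Action: 1 distinct
  Animation: 1 distinct
  Comedy: 2 distinct
  Drama: 1 distinct
  Horror: 1 distinct
  Thriller: 2 distinct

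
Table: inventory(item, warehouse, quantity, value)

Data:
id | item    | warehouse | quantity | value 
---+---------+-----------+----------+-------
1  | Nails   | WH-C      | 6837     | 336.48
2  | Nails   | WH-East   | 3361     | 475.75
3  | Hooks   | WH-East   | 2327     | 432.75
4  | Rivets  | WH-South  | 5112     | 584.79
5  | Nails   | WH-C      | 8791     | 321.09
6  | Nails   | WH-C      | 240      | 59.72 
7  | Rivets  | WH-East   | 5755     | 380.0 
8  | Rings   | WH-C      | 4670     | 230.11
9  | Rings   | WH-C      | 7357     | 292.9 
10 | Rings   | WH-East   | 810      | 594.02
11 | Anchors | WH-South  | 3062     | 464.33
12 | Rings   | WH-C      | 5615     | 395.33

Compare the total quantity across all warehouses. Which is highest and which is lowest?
SELECT warehouse, SUM(quantity)
FROM inventory
GROUP BY warehouse
ORDER BY SUM(quantity)

All groups:
  WH-South: 8174
  WH-East: 12253
  WH-C: 33510

Highest: WH-C (33510)
Lowest: WH-South (8174)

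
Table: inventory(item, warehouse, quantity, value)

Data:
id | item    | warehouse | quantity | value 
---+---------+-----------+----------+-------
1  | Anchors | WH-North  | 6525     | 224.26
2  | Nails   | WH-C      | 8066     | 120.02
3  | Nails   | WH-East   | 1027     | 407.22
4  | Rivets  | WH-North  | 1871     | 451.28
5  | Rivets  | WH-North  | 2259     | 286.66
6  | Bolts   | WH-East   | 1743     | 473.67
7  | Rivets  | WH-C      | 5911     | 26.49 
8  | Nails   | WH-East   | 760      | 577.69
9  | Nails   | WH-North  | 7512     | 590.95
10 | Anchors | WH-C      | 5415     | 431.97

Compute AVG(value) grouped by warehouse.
SELECT warehouse, AVG(value) as result
FROM inventory
GROUP BY warehouse

Result:
  WH-C: 192.83
  WH-East: 486.19
  WH-North: 388.29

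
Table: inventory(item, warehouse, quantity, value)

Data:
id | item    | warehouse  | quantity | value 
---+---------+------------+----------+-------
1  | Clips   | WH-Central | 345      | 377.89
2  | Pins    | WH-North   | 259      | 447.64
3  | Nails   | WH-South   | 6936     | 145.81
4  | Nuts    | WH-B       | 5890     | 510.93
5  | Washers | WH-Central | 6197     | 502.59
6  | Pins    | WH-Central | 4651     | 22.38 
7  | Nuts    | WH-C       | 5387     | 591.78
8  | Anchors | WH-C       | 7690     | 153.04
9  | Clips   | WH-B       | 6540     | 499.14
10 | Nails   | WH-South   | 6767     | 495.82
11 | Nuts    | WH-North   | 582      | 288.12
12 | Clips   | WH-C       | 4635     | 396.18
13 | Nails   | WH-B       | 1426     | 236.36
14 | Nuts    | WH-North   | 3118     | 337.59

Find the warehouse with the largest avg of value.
SELECT warehouse, AVG(value) as val
FROM inventory
GROUP BY warehouse
ORDER BY val DESC
LIMIT 1

Result: WH-B with avg(value) = 415.48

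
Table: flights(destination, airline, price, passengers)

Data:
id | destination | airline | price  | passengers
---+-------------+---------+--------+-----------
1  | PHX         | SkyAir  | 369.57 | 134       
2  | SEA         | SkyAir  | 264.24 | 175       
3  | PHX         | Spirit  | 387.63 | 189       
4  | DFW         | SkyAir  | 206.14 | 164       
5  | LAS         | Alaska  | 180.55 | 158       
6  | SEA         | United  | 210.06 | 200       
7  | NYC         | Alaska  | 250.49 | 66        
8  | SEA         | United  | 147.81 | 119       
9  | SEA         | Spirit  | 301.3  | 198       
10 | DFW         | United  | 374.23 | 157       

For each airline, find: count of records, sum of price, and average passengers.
SELECT airline,
       COUNT(*) as cnt,
       SUM(price) as total_price,
       AVG(passengers) as avg_passengers
FROM flights
GROUP BY airline

Result:
  Alaska: 2 records, 431.04 total price, 112.00 avg passengers
  SkyAir: 3 records, 839.95 total price, 157.67 avg passengers
  Spirit: 2 records, 688.93 total price, 193.50 avg passengers
  United: 3 records, 732.10 total price, 158.67 avg passengers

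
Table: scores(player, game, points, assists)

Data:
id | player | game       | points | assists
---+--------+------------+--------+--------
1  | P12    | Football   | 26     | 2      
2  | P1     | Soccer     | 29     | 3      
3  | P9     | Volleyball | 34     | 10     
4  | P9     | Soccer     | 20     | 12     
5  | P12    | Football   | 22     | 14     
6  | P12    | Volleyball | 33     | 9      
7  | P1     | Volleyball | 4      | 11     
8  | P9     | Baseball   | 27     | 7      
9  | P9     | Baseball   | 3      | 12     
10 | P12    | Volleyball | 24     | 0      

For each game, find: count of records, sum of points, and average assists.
SELECT game,
       COUNT(*) as cnt,
       SUM(points) as total_points,
       AVG(assists) as avg_assists
FROM scores
GROUP BY game

Result:
  Baseball: 2 records, 30 total points, 9.50 avg assists
  Football: 2 records, 48 total points, 8.00 avg assists
  Soccer: 2 records, 49 total points, 7.50 avg assists
  Volleyball: 4 records, 95 total points, 7.50 avg assists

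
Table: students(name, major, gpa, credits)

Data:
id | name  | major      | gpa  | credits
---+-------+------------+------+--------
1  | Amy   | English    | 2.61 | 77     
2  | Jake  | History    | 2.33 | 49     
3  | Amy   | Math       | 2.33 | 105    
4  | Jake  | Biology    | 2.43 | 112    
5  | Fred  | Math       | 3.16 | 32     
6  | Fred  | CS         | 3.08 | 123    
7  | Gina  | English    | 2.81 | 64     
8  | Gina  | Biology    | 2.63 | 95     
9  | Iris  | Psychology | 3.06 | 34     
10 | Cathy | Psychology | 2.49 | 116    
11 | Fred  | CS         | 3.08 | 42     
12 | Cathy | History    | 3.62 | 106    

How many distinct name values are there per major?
SELECT major, COUNT(DISTINCT name)
FROM students
GROUP BY major

Result:
  Biology: 2 distinct
  CS: 1 distinct
  English: 2 distinct
  History: 2 distinct
  Math: 2 distinct
  Psychology: 2 distinct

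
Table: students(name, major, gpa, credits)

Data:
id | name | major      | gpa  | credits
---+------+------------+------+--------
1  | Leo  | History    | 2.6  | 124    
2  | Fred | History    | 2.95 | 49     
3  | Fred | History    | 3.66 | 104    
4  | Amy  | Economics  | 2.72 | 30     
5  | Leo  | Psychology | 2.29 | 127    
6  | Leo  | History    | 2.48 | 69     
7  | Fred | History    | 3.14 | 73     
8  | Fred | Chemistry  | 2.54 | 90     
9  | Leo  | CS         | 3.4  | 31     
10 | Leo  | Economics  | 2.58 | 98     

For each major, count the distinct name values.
SELECT major, COUNT(DISTINCT name)
FROM students
GROUP BY major

Result:
  CS: 1 distinct
  Chemistry: 1 distinct
  Economics: 2 distinct
  History: 2 distinct
  Psychology: 1 distinct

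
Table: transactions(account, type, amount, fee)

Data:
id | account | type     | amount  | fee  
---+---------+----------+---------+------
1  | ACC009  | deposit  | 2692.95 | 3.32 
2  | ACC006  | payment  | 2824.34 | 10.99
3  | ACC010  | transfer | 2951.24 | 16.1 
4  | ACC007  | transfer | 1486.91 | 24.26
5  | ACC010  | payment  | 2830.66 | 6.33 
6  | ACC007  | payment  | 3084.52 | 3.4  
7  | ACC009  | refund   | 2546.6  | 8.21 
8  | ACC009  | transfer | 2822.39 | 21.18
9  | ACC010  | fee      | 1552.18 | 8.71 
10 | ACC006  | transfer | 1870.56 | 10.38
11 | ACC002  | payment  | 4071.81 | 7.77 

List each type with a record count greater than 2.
SELECT type, COUNT(*) as cnt
FROM transactions
GROUP BY type
HAVING COUNT(*) > 2

Result:
  payment: 4
  transfer: 4

Note: HAVING filters groups after aggregation, WHERE filters rows before.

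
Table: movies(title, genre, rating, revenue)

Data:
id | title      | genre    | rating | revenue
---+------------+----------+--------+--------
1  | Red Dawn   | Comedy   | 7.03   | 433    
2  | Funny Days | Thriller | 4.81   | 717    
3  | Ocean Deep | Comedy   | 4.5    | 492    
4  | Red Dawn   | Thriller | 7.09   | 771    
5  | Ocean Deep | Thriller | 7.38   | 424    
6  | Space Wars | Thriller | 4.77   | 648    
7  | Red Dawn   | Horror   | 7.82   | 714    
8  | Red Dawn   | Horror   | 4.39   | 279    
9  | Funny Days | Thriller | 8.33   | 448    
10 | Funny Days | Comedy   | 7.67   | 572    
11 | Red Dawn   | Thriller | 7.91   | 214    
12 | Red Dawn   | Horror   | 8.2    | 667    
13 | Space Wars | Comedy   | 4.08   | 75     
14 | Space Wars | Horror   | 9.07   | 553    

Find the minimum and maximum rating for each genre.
SELECT genre, MIN(rating), MAX(rating)
FROM movies
GROUP BY genre

Result:
  Comedy: min=4.08, max=7.67
  Horror: min=4.39, max=9.07
  Thriller: min=4.77, max=8.33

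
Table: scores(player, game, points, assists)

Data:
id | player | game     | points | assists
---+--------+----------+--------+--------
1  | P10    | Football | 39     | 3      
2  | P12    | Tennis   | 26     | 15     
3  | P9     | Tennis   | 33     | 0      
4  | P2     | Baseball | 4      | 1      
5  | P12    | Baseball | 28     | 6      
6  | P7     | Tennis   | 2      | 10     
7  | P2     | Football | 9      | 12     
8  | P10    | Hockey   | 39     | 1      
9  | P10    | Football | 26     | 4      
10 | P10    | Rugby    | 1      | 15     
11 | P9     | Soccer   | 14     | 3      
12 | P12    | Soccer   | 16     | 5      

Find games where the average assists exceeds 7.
SELECT game, AVG(assists)
FROM scores
GROUP BY game
HAVING AVG(assists) > 7

Result:
  Rugby: avg=15.00
  Tennis: avg=8.33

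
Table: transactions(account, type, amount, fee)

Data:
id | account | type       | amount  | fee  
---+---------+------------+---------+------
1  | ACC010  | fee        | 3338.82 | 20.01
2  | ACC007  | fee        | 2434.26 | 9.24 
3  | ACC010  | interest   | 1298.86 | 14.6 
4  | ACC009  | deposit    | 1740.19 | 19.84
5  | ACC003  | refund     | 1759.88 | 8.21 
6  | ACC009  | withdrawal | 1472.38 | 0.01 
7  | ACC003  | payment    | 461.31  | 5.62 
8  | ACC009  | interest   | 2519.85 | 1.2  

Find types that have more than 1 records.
SELECT type, COUNT(*) as cnt
FROM transactions
GROUP BY type
HAVING COUNT(*) > 1

Result:
  fee: 2
  interest: 2

Note: HAVING filters groups after aggregation, WHERE filters rows before.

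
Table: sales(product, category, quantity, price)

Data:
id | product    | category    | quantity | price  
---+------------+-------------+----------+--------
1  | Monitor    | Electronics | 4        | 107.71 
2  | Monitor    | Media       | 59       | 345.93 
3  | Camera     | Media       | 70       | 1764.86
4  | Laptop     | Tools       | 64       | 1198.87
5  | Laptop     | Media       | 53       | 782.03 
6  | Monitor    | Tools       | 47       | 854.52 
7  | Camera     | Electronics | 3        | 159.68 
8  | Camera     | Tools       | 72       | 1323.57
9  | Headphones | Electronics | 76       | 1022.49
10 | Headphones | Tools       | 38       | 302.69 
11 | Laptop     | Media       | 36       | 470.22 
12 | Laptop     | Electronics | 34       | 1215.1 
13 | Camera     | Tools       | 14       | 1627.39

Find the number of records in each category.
SELECT category, COUNT(*) as count
FROM sales
GROUP BY category

Result:
  Electronics: 4
  Media: 4
  Tools: 5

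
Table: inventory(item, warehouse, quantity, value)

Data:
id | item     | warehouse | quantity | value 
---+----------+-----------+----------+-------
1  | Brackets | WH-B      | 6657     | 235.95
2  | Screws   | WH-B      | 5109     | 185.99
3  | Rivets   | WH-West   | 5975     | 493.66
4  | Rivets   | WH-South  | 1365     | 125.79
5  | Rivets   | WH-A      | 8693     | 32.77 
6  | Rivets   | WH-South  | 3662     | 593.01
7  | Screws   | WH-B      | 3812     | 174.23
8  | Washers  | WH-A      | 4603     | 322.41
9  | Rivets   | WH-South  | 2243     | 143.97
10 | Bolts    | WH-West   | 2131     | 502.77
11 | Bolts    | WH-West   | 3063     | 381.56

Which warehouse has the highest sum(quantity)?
SELECT warehouse, SUM(quantity) as val
FROM inventory
GROUP BY warehouse
ORDER BY val DESC
LIMIT 1

Result: WH-B with sum(quantity) = 15578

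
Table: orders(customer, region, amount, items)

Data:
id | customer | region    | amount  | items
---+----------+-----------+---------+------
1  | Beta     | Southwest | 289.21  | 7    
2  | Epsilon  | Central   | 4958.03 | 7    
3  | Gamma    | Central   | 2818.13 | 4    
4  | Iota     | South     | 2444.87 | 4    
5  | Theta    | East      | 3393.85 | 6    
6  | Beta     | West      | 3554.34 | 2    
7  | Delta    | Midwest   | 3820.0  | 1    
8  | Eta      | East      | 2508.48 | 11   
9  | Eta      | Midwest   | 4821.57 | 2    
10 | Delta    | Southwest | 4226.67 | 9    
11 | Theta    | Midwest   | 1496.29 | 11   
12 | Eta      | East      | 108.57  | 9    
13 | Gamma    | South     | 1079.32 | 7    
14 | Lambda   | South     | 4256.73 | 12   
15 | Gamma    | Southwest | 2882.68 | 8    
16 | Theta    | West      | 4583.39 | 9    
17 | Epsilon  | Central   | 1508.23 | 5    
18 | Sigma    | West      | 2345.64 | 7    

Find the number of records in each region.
SELECT region, COUNT(*) as count
FROM orders
GROUP BY region

Result:
  Central: 3
  East: 3
  Midwest: 3
  South: 3
  Southwest: 3
  West: 3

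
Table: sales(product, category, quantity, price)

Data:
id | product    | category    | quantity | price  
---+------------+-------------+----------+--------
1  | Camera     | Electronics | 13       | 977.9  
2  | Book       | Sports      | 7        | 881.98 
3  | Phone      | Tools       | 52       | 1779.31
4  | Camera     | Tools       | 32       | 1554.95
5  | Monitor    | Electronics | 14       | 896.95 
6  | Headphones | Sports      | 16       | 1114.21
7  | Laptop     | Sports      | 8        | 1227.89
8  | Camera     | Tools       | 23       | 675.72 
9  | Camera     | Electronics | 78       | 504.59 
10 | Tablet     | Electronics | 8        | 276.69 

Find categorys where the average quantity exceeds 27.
SELECT category, AVG(quantity)
FROM sales
GROUP BY category
HAVING AVG(quantity) > 27

Result:
  Electronics: avg=28.25
  Tools: avg=35.67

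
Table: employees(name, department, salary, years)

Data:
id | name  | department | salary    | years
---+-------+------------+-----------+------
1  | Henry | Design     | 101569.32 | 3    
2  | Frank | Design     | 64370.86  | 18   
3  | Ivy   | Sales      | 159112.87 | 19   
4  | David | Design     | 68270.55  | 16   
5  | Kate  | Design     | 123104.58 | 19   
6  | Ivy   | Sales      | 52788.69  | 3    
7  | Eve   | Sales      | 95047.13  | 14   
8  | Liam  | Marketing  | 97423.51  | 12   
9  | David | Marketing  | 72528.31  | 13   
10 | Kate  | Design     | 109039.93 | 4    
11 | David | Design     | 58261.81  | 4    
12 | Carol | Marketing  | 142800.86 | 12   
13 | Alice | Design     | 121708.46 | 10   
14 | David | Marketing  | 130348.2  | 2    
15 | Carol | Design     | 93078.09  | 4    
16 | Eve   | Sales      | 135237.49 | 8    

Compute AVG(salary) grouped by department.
SELECT department, AVG(salary) as result
FROM employees
GROUP BY department

Result:
  Design: 92425.45
  Marketing: 110775.22
  Sales: 110546.55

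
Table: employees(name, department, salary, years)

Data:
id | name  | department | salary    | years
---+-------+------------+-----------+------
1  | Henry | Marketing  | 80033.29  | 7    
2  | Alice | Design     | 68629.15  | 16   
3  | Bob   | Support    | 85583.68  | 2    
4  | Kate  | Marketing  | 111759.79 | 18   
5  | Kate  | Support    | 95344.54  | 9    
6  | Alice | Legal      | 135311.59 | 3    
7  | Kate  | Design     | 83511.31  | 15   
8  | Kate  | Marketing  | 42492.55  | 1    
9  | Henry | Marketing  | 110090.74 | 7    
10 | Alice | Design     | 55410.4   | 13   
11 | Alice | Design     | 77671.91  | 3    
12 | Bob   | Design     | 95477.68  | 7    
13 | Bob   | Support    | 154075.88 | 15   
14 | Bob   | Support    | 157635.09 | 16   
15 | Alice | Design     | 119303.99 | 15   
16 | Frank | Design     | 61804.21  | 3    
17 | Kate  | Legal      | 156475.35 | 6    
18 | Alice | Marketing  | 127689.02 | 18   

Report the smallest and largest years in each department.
SELECT department, MIN(years), MAX(years)
FROM employees
GROUP BY department

Result:
  Design: min=3, max=16
  Legal: min=3, max=6
  Marketing: min=1, max=18
  Support: min=2, max=16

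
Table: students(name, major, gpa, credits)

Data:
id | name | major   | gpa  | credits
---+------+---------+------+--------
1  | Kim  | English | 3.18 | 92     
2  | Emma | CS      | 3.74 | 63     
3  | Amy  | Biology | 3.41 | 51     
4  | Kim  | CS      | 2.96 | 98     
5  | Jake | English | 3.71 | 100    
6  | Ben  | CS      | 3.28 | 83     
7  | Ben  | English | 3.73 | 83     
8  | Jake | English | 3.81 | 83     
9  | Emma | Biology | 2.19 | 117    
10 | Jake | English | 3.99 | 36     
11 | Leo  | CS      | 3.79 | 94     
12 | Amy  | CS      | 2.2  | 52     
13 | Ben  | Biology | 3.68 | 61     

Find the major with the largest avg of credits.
SELECT major, AVG(credits) as val
FROM students
GROUP BY major
ORDER BY val DESC
LIMIT 1

Result: English with avg(credits) = 78.80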